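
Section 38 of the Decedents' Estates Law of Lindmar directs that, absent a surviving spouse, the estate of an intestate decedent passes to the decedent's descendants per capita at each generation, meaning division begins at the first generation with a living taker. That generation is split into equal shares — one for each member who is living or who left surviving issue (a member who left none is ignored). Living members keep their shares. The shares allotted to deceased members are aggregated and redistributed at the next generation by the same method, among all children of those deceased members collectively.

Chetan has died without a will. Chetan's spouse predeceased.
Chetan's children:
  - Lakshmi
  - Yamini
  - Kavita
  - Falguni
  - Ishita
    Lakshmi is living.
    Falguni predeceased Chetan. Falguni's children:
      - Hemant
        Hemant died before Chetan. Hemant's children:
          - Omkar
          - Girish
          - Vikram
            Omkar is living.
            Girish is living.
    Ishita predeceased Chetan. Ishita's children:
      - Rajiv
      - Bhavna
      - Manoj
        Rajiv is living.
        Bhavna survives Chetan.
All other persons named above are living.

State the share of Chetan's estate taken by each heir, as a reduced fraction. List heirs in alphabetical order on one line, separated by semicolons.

Bhavna 1/10; Girish 1/30; Kavita 1/5; Lakshmi 1/5; Manoj 1/10; Omkar 1/30; Rajiv 1/10; Vikram 1/30; Yamini 1/5

There is no surviving spouse, so the entire estate passes to Chetan's descendants per capita at each generation.
At generation 1 (Lakshmi, Yamini, Kavita, Falguni, Ishita) there are 5 shares of (1)/5 = 1/5 each.
Living: Lakshmi, Yamini, and Kavita — each takes 1/5.
Deceased: Falguni and Ishita. Their combined 2/5 is pooled and carried to generation 2.
At generation 2 (Hemant, Rajiv, Bhavna, Manoj) there are 4 shares of (2/5)/4 = 1/10 each.
Living: Rajiv, Bhavna, and Manoj — each takes 1/10.
Deceased: Hemant. That 1/10 share is carried to generation 3.
At generation 3 (Omkar, Girish, Vikram) there are 3 shares of (1/10)/3 = 1/30 each.
Living: Omkar, Girish, and Vikram — each takes 1/30.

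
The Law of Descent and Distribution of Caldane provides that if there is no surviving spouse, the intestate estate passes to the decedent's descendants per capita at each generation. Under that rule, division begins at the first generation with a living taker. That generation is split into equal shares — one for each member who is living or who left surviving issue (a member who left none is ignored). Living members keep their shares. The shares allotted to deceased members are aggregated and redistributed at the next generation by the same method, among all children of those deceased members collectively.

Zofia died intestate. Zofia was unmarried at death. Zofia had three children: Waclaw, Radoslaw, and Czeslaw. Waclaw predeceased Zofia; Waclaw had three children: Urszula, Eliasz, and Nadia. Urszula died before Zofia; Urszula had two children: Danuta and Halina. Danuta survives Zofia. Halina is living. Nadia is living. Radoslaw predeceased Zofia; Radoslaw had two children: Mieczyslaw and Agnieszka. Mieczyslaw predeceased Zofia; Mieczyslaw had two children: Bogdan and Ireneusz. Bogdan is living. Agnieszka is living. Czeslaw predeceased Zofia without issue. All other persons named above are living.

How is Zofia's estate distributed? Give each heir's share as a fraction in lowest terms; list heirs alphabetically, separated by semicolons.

There is no surviving spouse, so the entire estate passes to Zofia's descendants per capita at each generation.
No one at generation 1 (Waclaw, Radoslaw) is living; moving to the next generation.
At generation 2 (Urszula, Eliasz, Nadia, Mieczyslaw, Agnieszka) there are 5 shares of (1)/5 = 1/5 each.
Living: Eliasz, Nadia, and Agnieszka — each takes 1/5.
Deceased: Urszula and Mieczyslaw. Their combined 2/5 is pooled and carried to generation 3.
At generation 3 (Danuta, Halina, Bogdan, Ireneusz) there are 4 shares of (2/5)/4 = 1/10 each.
Living: Danuta, Halina, Bogdan, and Ireneusz — each takes 1/10.

Agnieszka 1/5; Bogdan 1/10; Danuta 1/10; Eliasz 1/5; Halina 1/10; Ireneusz 1/10; Nadia 1/5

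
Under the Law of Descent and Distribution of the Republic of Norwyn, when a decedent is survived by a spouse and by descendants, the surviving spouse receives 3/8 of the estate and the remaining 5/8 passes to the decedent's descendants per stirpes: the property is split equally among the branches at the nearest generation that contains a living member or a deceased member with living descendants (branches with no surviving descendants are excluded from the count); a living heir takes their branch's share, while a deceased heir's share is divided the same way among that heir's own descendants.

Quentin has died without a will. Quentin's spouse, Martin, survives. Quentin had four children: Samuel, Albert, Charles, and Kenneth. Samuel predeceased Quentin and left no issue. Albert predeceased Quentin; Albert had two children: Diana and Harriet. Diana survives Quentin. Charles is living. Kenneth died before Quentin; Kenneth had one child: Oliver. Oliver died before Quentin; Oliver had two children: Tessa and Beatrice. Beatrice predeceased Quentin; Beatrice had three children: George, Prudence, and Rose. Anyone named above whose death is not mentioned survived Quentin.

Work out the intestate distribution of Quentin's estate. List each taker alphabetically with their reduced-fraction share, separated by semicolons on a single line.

Charles 5/24; Diana 5/48; George 5/144; Harriet 5/48; Martin 3/8; Prudence 5/144; Rose 5/144; Tessa 5/48

Martin, as surviving spouse, takes 3/8.
The remaining 5/8 passes to Quentin's descendants per stirpes.
Samuel left no surviving issue, so that branch lapses and is disregarded.
The 5/8 is divided into 3 equal shares of 5/24 among Albert, Charles, Kenneth.
Albert predeceased; the 5/24 allotted to Albert's branch passes to Albert's issue by representation.
The 5/24 is divided into 2 equal shares of 5/48 among Diana, Harriet.
Diana is living and takes 5/48.
Harriet is living and takes 5/48.
Charles is living and takes 5/24.
Kenneth predeceased; the 5/24 allotted to Kenneth's branch passes to Kenneth's issue by representation.
Oliver's line is the sole branch at this level, so the full 5/24 passes to Oliver's issue by representation.
The 5/24 is divided into 2 equal shares of 5/48 among Tessa, Beatrice.
Tessa is living and takes 5/48.
Beatrice predeceased; the 5/48 allotted to Beatrice's branch passes to Beatrice's issue by representation.
The 5/48 is divided into 3 equal shares of 5/144 among George, Prudence, Rose.
George is living and takes 5/144.
Prudence is living and takes 5/144.
Rose is living and takes 5/144.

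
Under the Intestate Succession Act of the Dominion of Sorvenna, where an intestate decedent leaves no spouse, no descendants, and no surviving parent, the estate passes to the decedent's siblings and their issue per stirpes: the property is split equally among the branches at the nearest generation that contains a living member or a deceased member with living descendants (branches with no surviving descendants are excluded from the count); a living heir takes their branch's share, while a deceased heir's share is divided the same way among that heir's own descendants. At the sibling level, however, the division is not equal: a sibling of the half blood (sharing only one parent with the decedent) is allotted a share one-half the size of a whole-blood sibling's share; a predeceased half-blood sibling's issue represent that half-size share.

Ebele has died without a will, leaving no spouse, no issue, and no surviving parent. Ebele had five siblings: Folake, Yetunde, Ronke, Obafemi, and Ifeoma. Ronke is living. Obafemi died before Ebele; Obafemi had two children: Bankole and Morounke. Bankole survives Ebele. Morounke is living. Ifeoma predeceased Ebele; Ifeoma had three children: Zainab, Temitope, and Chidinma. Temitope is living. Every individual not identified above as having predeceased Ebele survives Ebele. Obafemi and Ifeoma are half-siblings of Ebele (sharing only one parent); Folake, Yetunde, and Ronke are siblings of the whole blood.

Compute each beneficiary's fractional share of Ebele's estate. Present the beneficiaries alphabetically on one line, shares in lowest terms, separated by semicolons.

Bankole 1/16; Chidinma 1/24; Folake 1/4; Morounke 1/16; Ronke 1/4; Temitope 1/24; Yetunde 1/4; Zainab 1/24

No spouse, descendants, or parent survives, so the estate passes to Ebele's siblings per stirpes.
Half-blood siblings count for one-half the weight of whole-blood siblings at the initial division.
Dividing 1 in proportion to weights (total weight 4): Folake (weight 1) → 1/4; Yetunde (weight 1) → 1/4; Ronke (weight 1) → 1/4; Obafemi (weight 1/2) → 1/8; Ifeoma (weight 1/2) → 1/8.
Folake is living and takes 1/4.
Yetunde is living and takes 1/4.
Ronke is living and takes 1/4.
Obafemi predeceased; the 1/8 allotted to Obafemi's branch passes to Obafemi's issue by representation.
The 1/8 is divided into 2 equal shares of 1/16 among Bankole, Morounke.
Bankole is living and takes 1/16.
Morounke is living and takes 1/16.
Ifeoma predeceased; the 1/8 allotted to Ifeoma's branch passes to Ifeoma's issue by representation.
The 1/8 is divided into 3 equal shares of 1/24 among Zainab, Temitope, Chidinma.
Zainab is living and takes 1/24.
Temitope is living and takes 1/24.
Chidinma is living and takes 1/24.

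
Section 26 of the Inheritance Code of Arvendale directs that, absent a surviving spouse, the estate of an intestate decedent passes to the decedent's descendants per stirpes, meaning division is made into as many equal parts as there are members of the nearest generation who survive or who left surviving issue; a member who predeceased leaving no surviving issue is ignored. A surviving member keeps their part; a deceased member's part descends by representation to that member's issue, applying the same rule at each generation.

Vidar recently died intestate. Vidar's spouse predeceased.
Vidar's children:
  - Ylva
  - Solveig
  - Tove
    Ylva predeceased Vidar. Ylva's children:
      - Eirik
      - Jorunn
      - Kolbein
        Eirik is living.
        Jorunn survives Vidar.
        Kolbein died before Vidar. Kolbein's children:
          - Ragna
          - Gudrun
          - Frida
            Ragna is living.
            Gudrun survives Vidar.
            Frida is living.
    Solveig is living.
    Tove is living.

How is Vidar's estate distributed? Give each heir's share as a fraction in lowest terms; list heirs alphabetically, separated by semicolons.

Eirik 1/9; Frida 1/27; Gudrun 1/27; Jorunn 1/9; Ragna 1/27; Solveig 1/3; Tove 1/3

There is no surviving spouse, so the entire estate passes to Vidar's descendants per stirpes.
The estate is divided into 3 equal shares of 1/3 among Ylva, Solveig, Tove.
Ylva predeceased; the 1/3 allotted to Ylva's branch passes to Ylva's issue by representation.
The 1/3 is divided into 3 equal shares of 1/9 among Eirik, Jorunn, Kolbein.
Eirik is living and takes 1/9.
Jorunn is living and takes 1/9.
Kolbein predeceased; the 1/9 allotted to Kolbein's branch passes to Kolbein's issue by representation.
The 1/9 is divided into 3 equal shares of 1/27 among Ragna, Gudrun, Frida.
Ragna is living and takes 1/27.
Gudrun is living and takes 1/27.
Frida is living and takes 1/27.
Solveig is living and takes 1/3.
Tove is living and takes 1/3.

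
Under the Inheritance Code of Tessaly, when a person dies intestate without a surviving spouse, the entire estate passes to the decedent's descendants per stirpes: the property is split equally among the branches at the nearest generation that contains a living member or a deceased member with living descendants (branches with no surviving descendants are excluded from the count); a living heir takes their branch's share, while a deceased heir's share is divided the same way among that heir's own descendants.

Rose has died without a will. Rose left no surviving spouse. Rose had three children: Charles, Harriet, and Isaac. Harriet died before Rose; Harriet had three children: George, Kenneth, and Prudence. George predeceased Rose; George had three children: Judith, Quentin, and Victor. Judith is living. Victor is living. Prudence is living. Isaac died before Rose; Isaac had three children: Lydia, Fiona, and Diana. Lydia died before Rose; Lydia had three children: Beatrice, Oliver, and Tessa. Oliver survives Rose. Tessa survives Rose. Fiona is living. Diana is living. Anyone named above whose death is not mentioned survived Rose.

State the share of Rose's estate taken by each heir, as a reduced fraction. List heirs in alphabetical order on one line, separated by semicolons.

Beatrice 1/27; Charles 1/3; Diana 1/9; Fiona 1/9; Judith 1/27; Kenneth 1/9; Oliver 1/27; Prudence 1/9; Quentin 1/27; Tessa 1/27; Victor 1/27

There is no surviving spouse, so the entire estate passes to Rose's descendants per stirpes.
The estate is divided into 3 equal shares of 1/3 among Charles, Harriet, Isaac.
Charles is living and takes 1/3.
Harriet predeceased; the 1/3 allotted to Harriet's branch passes to Harriet's issue by representation.
The 1/3 is divided into 3 equal shares of 1/9 among George, Kenneth, Prudence.
George predeceased; the 1/9 allotted to George's branch passes to George's issue by representation.
The 1/9 is divided into 3 equal shares of 1/27 among Judith, Quentin, Victor.
Judith is living and takes 1/27.
Quentin is living and takes 1/27.
Victor is living and takes 1/27.
Kenneth is living and takes 1/9.
Prudence is living and takes 1/9.
Isaac predeceased; the 1/3 allotted to Isaac's branch passes to Isaac's issue by representation.
The 1/3 is divided into 3 equal shares of 1/9 among Lydia, Fiona, Diana.
Lydia predeceased; the 1/9 allotted to Lydia's branch passes to Lydia's issue by representation.
The 1/9 is divided into 3 equal shares of 1/27 among Beatrice, Oliver, Tessa.
Beatrice is living and takes 1/27.
Oliver is living and takes 1/27.
Tessa is living and takes 1/27.
Fiona is living and takes 1/9.
Diana is living and takes 1/9.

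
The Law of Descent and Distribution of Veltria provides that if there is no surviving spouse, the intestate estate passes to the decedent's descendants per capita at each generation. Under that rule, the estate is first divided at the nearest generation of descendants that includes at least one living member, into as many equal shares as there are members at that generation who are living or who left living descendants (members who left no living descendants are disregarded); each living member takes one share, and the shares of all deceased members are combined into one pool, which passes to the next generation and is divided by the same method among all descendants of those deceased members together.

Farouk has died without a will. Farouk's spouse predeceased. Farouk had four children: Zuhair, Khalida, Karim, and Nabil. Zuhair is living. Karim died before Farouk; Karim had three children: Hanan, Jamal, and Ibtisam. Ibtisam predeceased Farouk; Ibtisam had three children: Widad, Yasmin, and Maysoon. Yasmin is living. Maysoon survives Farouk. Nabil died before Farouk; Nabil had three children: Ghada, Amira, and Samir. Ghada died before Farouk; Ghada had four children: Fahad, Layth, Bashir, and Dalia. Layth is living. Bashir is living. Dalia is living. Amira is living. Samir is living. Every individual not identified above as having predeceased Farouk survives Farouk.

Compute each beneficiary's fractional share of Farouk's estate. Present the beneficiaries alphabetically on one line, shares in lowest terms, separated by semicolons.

There is no surviving spouse, so the entire estate passes to Farouk's descendants per capita at each generation.
At generation 1 (Zuhair, Khalida, Karim, Nabil) there are 4 shares of (1)/4 = 1/4 each.
Living: Zuhair and Khalida — each takes 1/4.
Deceased: Karim and Nabil. Their combined 1/2 is pooled and carried to generation 2.
At generation 2 (Hanan, Jamal, Ibtisam, Ghada, Amira, Samir) there are 6 shares of (1/2)/6 = 1/12 each.
Living: Hanan, Jamal, Amira, and Samir — each takes 1/12.
Deceased: Ibtisam and Ghada. Their combined 1/6 is pooled and carried to generation 3.
At generation 3 (Widad, Yasmin, Maysoon, Fahad, Layth, Bashir, Dalia) there are 7 shares of (1/6)/7 = 1/42 each.
Living: Widad, Yasmin, Maysoon, Fahad, Layth, Bashir, and Dalia — each takes 1/42.

Amira 1/12; Bashir 1/42; Dalia 1/42; Fahad 1/42; Hanan 1/12; Jamal 1/12; Khalida 1/4; Layth 1/42; Maysoon 1/42; Samir 1/12; Widad 1/42; Yasmin 1/42; Zuhair 1/4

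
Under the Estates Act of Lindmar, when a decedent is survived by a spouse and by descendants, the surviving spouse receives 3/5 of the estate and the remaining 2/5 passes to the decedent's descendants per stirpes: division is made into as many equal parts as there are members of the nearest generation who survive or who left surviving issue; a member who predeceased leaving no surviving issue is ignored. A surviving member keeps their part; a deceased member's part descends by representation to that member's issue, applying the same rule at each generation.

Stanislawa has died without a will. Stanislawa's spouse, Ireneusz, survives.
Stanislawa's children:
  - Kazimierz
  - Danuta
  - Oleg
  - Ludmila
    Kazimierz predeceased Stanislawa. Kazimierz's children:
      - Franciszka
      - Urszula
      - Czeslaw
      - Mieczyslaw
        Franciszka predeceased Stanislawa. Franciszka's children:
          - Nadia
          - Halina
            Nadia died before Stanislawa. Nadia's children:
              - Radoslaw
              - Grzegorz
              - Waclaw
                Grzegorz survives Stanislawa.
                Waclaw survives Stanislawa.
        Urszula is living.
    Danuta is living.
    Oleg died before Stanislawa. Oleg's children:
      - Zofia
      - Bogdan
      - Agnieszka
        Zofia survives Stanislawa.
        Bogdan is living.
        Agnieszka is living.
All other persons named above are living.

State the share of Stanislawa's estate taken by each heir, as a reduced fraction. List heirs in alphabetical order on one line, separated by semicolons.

Agnieszka 1/30; Bogdan 1/30; Czeslaw 1/40; Danuta 1/10; Grzegorz 1/240; Halina 1/80; Ireneusz 3/5; Ludmila 1/10; Mieczyslaw 1/40; Radoslaw 1/240; Urszula 1/40; Waclaw 1/240; Zofia 1/30

Ireneusz, as surviving spouse, takes 3/5.
The remaining 2/5 passes to Stanislawa's descendants per stirpes.
The 2/5 is divided into 4 equal shares of 1/10 among Kazimierz, Danuta, Oleg, Ludmila.
Kazimierz predeceased; the 1/10 allotted to Kazimierz's branch passes to Kazimierz's issue by representation.
The 1/10 is divided into 4 equal shares of 1/40 among Franciszka, Urszula, Czeslaw, Mieczyslaw.
Franciszka predeceased; the 1/40 allotted to Franciszka's branch passes to Franciszka's issue by representation.
The 1/40 is divided into 2 equal shares of 1/80 among Nadia, Halina.
Nadia predeceased; the 1/80 allotted to Nadia's branch passes to Nadia's issue by representation.
The 1/80 is divided into 3 equal shares of 1/240 among Radoslaw, Grzegorz, Waclaw.
Radoslaw is living and takes 1/240.
Grzegorz is living and takes 1/240.
Waclaw is living and takes 1/240.
Halina is living and takes 1/80.
Urszula is living and takes 1/40.
Czeslaw is living and takes 1/40.
Mieczyslaw is living and takes 1/40.
Danuta is living and takes 1/10.
Oleg predeceased; the 1/10 allotted to Oleg's branch passes to Oleg's issue by representation.
The 1/10 is divided into 3 equal shares of 1/30 among Zofia, Bogdan, Agnieszka.
Zofia is living and takes 1/30.
Bogdan is living and takes 1/30.
Agnieszka is living and takes 1/30.
Ludmila is living and takes 1/10.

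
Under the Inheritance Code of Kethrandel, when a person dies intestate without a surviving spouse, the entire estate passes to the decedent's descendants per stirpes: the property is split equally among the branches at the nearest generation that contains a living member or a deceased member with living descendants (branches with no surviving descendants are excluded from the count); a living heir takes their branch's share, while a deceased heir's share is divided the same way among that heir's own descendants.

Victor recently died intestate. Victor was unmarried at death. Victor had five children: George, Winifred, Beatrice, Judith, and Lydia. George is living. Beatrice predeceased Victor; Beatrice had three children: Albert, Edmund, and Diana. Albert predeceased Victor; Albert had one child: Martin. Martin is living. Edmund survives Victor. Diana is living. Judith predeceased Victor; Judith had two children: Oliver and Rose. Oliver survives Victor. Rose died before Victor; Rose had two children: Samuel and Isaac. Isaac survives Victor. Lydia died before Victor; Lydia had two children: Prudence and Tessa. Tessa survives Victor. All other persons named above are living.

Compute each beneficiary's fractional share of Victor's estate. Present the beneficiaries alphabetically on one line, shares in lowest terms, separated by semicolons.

There is no surviving spouse, so the entire estate passes to Victor's descendants per stirpes.
The estate is divided into 5 equal shares of 1/5 among George, Winifred, Beatrice, Judith, Lydia.
George is living and takes 1/5.
Winifred is living and takes 1/5.
Beatrice predeceased; the 1/5 allotted to Beatrice's branch passes to Beatrice's issue by representation.
The 1/5 is divided into 3 equal shares of 1/15 among Albert, Edmund, Diana.
Albert predeceased; the 1/15 allotted to Albert's branch passes to Albert's issue by representation.
Martin is the sole taker at this level and receives the full 1/15.
Edmund is living and takes 1/15.
Diana is living and takes 1/15.
Judith predeceased; the 1/5 allotted to Judith's branch passes to Judith's issue by representation.
The 1/5 is divided into 2 equal shares of 1/10 among Oliver, Rose.
Oliver is living and takes 1/10.
Rose predeceased; the 1/10 allotted to Rose's branch passes to Rose's issue by representation.
The 1/10 is divided into 2 equal shares of 1/20 among Samuel, Isaac.
Samuel is living and takes 1/20.
Isaac is living and takes 1/20.
Lydia predeceased; the 1/5 allotted to Lydia's branch passes to Lydia's issue by representation.
The 1/5 is divided into 2 equal shares of 1/10 among Prudence, Tessa.
Prudence is living and takes 1/10.
Tessa is living and takes 1/10.

Diana 1/15; Edmund 1/15; George 1/5; Isaac 1/20; Martin 1/15; Oliver 1/10; Prudence 1/10; Samuel 1/20; Tessa 1/10; Winifred 1/5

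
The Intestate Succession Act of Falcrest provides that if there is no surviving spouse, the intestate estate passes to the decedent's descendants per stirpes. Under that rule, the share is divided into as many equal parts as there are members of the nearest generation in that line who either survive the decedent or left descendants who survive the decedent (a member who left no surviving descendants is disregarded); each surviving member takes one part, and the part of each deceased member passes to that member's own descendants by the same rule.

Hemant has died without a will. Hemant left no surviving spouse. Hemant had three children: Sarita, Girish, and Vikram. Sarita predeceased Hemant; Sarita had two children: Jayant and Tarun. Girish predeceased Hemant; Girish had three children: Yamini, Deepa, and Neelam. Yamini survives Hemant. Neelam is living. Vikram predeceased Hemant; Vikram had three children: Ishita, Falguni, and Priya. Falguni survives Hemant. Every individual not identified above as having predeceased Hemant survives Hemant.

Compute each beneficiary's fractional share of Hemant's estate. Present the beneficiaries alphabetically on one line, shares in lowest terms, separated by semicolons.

Deepa 1/9; Falguni 1/9; Ishita 1/9; Jayant 1/6; Neelam 1/9; Priya 1/9; Tarun 1/6; Yamini 1/9

There is no surviving spouse, so the entire estate passes to Hemant's descendants per stirpes.
The estate is divided into 3 equal shares of 1/3 among Sarita, Girish, Vikram.
Sarita predeceased; the 1/3 allotted to Sarita's branch passes to Sarita's issue by representation.
The 1/3 is divided into 2 equal shares of 1/6 among Jayant, Tarun.
Jayant is living and takes 1/6.
Tarun is living and takes 1/6.
Girish predeceased; the 1/3 allotted to Girish's branch passes to Girish's issue by representation.
The 1/3 is divided into 3 equal shares of 1/9 among Yamini, Deepa, Neelam.
Yamini is living and takes 1/9.
Deepa is living and takes 1/9.
Neelam is living and takes 1/9.
Vikram predeceased; the 1/3 allotted to Vikram's branch passes to Vikram's issue by representation.
The 1/3 is divided into 3 equal shares of 1/9 among Ishita, Falguni, Priya.
Ishita is living and takes 1/9.
Falguni is living and takes 1/9.
Priya is living and takes 1/9.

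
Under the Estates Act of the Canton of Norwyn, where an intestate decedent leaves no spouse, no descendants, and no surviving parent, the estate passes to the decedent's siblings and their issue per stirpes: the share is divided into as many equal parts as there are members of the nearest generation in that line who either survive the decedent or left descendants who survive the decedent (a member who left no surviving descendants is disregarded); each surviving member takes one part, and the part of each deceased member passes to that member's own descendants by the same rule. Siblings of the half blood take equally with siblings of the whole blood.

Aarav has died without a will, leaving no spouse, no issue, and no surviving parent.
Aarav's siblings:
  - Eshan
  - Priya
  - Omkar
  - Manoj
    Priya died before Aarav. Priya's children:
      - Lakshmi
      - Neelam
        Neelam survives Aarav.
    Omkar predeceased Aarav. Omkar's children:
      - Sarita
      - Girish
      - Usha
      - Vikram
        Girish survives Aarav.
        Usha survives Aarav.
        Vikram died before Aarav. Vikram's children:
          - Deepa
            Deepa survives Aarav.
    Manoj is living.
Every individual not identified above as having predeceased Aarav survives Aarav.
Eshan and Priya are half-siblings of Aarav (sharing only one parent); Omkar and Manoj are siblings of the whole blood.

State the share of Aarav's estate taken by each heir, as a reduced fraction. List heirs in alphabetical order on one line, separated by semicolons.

Deepa 1/16; Eshan 1/4; Girish 1/16; Lakshmi 1/8; Manoj 1/4; Neelam 1/8; Sarita 1/16; Usha 1/16

No spouse, descendants, or parent survives, so the estate passes to Aarav's siblings per stirpes.
Half-blood and whole-blood siblings take equally under the stated rule.
The estate is divided into 4 equal shares of 1/4 among Eshan, Priya, Omkar, Manoj.
Eshan is living and takes 1/4.
Priya predeceased; the 1/4 allotted to Priya's branch passes to Priya's issue by representation.
The 1/4 is divided into 2 equal shares of 1/8 among Lakshmi, Neelam.
Lakshmi is living and takes 1/8.
Neelam is living and takes 1/8.
Omkar predeceased; the 1/4 allotted to Omkar's branch passes to Omkar's issue by representation.
The 1/4 is divided into 4 equal shares of 1/16 among Sarita, Girish, Usha, Vikram.
Sarita is living and takes 1/16.
Girish is living and takes 1/16.
Usha is living and takes 1/16.
Vikram predeceased; the 1/16 allotted to Vikram's branch passes to Vikram's issue by representation.
Deepa is the sole taker at this level and receives the full 1/16.
Manoj is living and takes 1/4.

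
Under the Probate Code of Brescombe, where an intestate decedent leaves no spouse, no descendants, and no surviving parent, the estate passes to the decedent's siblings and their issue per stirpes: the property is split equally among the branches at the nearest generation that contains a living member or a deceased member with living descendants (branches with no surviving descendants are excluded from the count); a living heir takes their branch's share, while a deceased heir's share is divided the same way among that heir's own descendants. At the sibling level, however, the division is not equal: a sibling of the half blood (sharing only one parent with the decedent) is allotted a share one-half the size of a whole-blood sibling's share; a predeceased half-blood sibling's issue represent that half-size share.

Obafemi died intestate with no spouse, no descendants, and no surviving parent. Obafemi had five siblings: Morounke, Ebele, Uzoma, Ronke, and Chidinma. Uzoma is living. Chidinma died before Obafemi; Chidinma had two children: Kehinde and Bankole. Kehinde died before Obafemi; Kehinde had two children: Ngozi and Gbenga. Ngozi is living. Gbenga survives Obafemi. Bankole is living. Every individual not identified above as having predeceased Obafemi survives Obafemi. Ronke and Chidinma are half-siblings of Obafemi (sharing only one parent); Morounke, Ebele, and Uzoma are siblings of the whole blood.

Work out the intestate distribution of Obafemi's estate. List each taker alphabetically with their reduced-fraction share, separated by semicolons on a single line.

Bankole 1/16; Ebele 1/4; Gbenga 1/32; Morounke 1/4; Ngozi 1/32; Ronke 1/8; Uzoma 1/4

No spouse, descendants, or parent survives, so the estate passes to Obafemi's siblings per stirpes.
Half-blood siblings count for one-half the weight of whole-blood siblings at the initial division.
Dividing 1 in proportion to weights (total weight 4): Morounke (weight 1) → 1/4; Ebele (weight 1) → 1/4; Uzoma (weight 1) → 1/4; Ronke (weight 1/2) → 1/8; Chidinma (weight 1/2) → 1/8.
Morounke is living and takes 1/4.
Ebele is living and takes 1/4.
Uzoma is living and takes 1/4.
Ronke is living and takes 1/8.
Chidinma predeceased; the 1/8 allotted to Chidinma's branch passes to Chidinma's issue by representation.
The 1/8 is divided into 2 equal shares of 1/16 among Kehinde, Bankole.
Kehinde predeceased; the 1/16 allotted to Kehinde's branch passes to Kehinde's issue by representation.
The 1/16 is divided into 2 equal shares of 1/32 among Ngozi, Gbenga.
Ngozi is living and takes 1/32.
Gbenga is living and takes 1/32.
Bankole is living and takes 1/16.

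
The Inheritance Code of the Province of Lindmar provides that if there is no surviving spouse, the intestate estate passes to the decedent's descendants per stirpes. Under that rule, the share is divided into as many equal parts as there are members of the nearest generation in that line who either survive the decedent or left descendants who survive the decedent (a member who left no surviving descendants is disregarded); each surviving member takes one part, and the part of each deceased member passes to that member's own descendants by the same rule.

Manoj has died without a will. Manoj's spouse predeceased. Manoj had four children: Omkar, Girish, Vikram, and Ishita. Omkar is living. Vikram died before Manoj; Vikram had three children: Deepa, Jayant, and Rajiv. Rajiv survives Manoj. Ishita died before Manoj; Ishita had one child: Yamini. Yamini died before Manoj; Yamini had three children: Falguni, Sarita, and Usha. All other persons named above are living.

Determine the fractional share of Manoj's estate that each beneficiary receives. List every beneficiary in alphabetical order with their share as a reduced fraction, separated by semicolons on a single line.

There is no surviving spouse, so the entire estate passes to Manoj's descendants per stirpes.
The estate is divided into 4 equal shares of 1/4 among Omkar, Girish, Vikram, Ishita.
Omkar is living and takes 1/4.
Girish is living and takes 1/4.
Vikram predeceased; the 1/4 allotted to Vikram's branch passes to Vikram's issue by representation.
The 1/4 is divided into 3 equal shares of 1/12 among Deepa, Jayant, Rajiv.
Deepa is living and takes 1/12.
Jayant is living and takes 1/12.
Rajiv is living and takes 1/12.
Ishita predeceased; the 1/4 allotted to Ishita's branch passes to Ishita's issue by representation.
Yamini's line is the sole branch at this level, so the full 1/4 passes to Yamini's issue by representation.
The 1/4 is divided into 3 equal shares of 1/12 among Falguni, Sarita, Usha.
Falguni is living and takes 1/12.
Sarita is living and takes 1/12.
Usha is living and takes 1/12.

Deepa 1/12; Falguni 1/12; Girish 1/4; Jayant 1/12; Omkar 1/4; Rajiv 1/12; Sarita 1/12; Usha 1/12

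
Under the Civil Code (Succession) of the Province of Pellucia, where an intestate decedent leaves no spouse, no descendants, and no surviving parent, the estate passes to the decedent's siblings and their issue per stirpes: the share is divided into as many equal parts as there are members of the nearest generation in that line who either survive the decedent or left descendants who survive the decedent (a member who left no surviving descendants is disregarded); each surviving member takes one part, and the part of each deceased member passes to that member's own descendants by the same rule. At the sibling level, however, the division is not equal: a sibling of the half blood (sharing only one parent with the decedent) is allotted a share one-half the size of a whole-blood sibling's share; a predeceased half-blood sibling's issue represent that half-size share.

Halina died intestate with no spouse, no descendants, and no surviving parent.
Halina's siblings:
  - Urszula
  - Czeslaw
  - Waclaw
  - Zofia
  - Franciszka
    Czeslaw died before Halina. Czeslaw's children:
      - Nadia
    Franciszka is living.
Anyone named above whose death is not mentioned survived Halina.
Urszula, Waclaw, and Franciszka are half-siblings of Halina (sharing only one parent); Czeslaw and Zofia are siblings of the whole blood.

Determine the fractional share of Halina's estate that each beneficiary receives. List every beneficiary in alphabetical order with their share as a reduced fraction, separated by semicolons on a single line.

Franciszka 1/7; Nadia 2/7; Urszula 1/7; Waclaw 1/7; Zofia 2/7

No spouse, descendants, or parent survives, so the estate passes to Halina's siblings per stirpes.
Half-blood siblings count for one-half the weight of whole-blood siblings at the initial division.
Dividing 1 in proportion to weights (total weight 7/2): Urszula (weight 1/2) → 1/7; Czeslaw (weight 1) → 2/7; Waclaw (weight 1/2) → 1/7; Zofia (weight 1) → 2/7; Franciszka (weight 1/2) → 1/7.
Urszula is living and takes 1/7.
Czeslaw predeceased; the 2/7 allotted to Czeslaw's branch passes to Czeslaw's issue by representation.
Nadia is the sole taker at this level and receives the full 2/7.
Waclaw is living and takes 1/7.
Zofia is living and takes 2/7.
Franciszka is living and takes 1/7.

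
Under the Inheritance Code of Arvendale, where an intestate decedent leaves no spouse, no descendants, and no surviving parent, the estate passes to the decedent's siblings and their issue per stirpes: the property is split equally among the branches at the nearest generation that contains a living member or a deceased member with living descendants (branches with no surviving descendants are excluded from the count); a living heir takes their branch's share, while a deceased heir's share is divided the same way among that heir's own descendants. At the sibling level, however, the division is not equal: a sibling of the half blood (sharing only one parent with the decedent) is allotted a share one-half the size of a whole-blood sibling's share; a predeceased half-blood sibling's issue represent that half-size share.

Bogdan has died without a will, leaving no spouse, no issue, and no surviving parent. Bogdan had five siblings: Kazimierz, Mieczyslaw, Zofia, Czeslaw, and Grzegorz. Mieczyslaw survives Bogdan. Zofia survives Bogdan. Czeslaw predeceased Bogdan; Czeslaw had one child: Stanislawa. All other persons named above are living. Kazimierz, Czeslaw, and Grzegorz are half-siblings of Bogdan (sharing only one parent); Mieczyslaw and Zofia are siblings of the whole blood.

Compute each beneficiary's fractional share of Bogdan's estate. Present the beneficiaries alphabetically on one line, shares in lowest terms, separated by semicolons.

Grzegorz 1/7; Kazimierz 1/7; Mieczyslaw 2/7; Stanislawa 1/7; Zofia 2/7

No spouse, descendants, or parent survives, so the estate passes to Bogdan's siblings per stirpes.
Half-blood siblings count for one-half the weight of whole-blood siblings at the initial division.
Dividing 1 in proportion to weights (total weight 7/2): Kazimierz (weight 1/2) → 1/7; Mieczyslaw (weight 1) → 2/7; Zofia (weight 1) → 2/7; Czeslaw (weight 1/2) → 1/7; Grzegorz (weight 1/2) → 1/7.
Kazimierz is living and takes 1/7.
Mieczyslaw is living and takes 2/7.
Zofia is living and takes 2/7.
Czeslaw predeceased; the 1/7 allotted to Czeslaw's branch passes to Czeslaw's issue by representation.
Stanislawa is the sole taker at this level and receives the full 1/7.
Grzegorz is living and takes 1/7.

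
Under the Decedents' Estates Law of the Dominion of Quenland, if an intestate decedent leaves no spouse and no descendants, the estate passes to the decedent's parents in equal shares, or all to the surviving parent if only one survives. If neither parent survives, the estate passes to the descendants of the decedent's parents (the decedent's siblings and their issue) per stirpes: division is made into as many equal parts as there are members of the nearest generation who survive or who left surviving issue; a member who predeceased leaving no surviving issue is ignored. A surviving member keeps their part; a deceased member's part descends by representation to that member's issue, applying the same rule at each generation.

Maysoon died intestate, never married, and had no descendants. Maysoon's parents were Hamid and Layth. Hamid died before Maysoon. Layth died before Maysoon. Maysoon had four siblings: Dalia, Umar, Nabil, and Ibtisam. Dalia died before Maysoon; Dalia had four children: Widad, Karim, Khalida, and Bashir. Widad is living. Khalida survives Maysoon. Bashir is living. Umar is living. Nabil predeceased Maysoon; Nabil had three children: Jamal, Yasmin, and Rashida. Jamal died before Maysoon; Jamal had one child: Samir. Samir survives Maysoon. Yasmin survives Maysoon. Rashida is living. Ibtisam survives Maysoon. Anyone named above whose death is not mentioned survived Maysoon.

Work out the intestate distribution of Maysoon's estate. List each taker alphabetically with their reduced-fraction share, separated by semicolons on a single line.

Bashir 1/16; Ibtisam 1/4; Karim 1/16; Khalida 1/16; Rashida 1/12; Samir 1/12; Umar 1/4; Widad 1/16; Yasmin 1/12

Neither parent survives and there are no descendants, so the estate passes to Maysoon's siblings and their issue per stirpes.
The estate is divided into 4 equal shares of 1/4 among Dalia, Umar, Nabil, Ibtisam.
Dalia predeceased; the 1/4 allotted to Dalia's branch passes to Dalia's issue by representation.
The 1/4 is divided into 4 equal shares of 1/16 among Widad, Karim, Khalida, Bashir.
Widad is living and takes 1/16.
Karim is living and takes 1/16.
Khalida is living and takes 1/16.
Bashir is living and takes 1/16.
Umar is living and takes 1/4.
Nabil predeceased; the 1/4 allotted to Nabil's branch passes to Nabil's issue by representation.
The 1/4 is divided into 3 equal shares of 1/12 among Jamal, Yasmin, Rashida.
Jamal predeceased; the 1/12 allotted to Jamal's branch passes to Jamal's issue by representation.
Samir is the sole taker at this level and receives the full 1/12.
Yasmin is living and takes 1/12.
Rashida is living and takes 1/12.
Ibtisam is living and takes 1/4.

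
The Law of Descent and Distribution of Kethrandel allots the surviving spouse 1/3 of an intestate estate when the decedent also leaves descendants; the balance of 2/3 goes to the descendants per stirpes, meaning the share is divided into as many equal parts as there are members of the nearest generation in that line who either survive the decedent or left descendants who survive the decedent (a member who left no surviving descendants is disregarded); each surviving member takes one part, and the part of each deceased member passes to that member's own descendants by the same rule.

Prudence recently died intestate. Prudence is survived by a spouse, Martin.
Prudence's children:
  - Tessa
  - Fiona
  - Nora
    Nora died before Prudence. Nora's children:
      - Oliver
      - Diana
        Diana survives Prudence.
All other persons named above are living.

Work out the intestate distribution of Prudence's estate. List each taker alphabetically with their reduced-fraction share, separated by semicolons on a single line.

Diana 1/9; Fiona 2/9; Martin 1/3; Oliver 1/9; Tessa 2/9

Martin, as surviving spouse, takes 1/3.
The remaining 2/3 passes to Prudence's descendants per stirpes.
The 2/3 is divided into 3 equal shares of 2/9 among Tessa, Fiona, Nora.
Tessa is living and takes 2/9.
Fiona is living and takes 2/9.
Nora predeceased; the 2/9 allotted to Nora's branch passes to Nora's issue by representation.
The 2/9 is divided into 2 equal shares of 1/9 among Oliver, Diana.
Oliver is living and takes 1/9.
Diana is living and takes 1/9.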